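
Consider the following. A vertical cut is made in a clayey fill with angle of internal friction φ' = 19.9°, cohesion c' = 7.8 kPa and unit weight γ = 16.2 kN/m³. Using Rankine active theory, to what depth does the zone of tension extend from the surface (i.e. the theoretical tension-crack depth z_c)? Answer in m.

1.37 m

K_a = tan²(45° − 19.9°/2) = 0.4921; √K_a = 0.7015.
The active pressure is zero where K_a γ z = 2c√K_a, so z_c = 2c/(γ√K_a) = 2×7.8/(16.2×0.7015) = 1.373 m.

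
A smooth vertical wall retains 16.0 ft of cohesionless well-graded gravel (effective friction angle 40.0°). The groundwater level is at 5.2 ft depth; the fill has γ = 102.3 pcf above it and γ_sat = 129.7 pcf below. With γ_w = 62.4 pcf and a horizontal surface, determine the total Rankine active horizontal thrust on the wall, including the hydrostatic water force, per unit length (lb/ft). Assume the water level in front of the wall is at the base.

6040 lb/ft

K_a = tan²(45° − φ/2) = 0.2174.
γ' = 129.7 − 62.4 = 67.30 pcf. Depth below WT = 10.8 ft.
σ'_h at WT = K_a γ d_w = 115.7 psf; at base = 115.7 + K_a γ' × 10.8 = 273.7 psf.
P₁ (0–5.2 ft) = ½×115.7×5.2 = 300.7. P₂ (5.2–16.0 ft) = ½(115.7+273.7)×10.8 = 2103.
P_w = ½ γ_w h₂² = 0.5×62.4×10.8² = 3639. Total = 300.7+2103+3639 = 6043 lb/ft.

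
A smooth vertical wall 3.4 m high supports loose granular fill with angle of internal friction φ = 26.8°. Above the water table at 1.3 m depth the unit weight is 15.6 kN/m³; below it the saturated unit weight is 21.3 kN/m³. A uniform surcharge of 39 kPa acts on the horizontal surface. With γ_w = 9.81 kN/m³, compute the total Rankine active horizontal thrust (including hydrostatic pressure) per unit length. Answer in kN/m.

103 kN/m

K_a = tan²(45° − φ/2) = 0.3785.
γ' = 21.3 − 9.81 = 11.49 kN/m³. h₂ = H − d_w = 2.1 m.
σ'_h: at surface K_a·q = 14.76; at WT K_a(q+γd_w) = 22.44; at base K_a(q+γd_w+γ'h₂) = 31.57 kPa.
P₁ = ½(14.76+22.44)×1.3 = 24.18; P₂ = ½(22.44+31.57)×2.1 = 56.70; P_w = ½γ_w h₂² = 21.63.
Total = 24.18+56.70+21.63 = 102.5 kN/m.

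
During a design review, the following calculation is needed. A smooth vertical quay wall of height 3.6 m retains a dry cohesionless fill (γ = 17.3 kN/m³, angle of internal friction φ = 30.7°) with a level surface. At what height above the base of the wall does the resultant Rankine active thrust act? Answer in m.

1.20 m

K_a = 0.3240.
The pressure distribution is triangular, so the resultant acts at H/3 above the base = 3.6/3 = 1.200 m.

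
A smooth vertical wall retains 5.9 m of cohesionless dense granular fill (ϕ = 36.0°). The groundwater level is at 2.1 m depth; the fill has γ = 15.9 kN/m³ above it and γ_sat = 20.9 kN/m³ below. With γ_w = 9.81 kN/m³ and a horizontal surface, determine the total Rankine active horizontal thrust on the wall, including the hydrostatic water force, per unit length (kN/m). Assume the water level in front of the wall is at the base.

134 kN/m

K_a = tan²(45° − φ/2) = 0.2596.
γ' = 20.9 − 9.81 = 11.09 kN/m³. Depth below WT = 3.8 m.
σ'_h at WT = K_a γ d_w = 8.669 kPa; at base = 8.669 + K_a γ' × 3.8 = 19.61 kPa.
P₁ (0–2.1 m) = ½×8.669×2.1 = 9.102. P₂ (2.1–5.9 m) = ½(8.669+19.61)×3.8 = 53.73.
P_w = ½ γ_w h₂² = 0.5×9.81×3.8² = 70.83. Total = 9.102+53.73+70.83 = 133.7 kN/m.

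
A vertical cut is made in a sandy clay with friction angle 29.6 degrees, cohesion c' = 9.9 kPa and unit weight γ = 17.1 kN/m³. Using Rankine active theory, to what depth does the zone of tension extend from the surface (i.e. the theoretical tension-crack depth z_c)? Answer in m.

1.99 m

K_a = tan²(45° − 29.6°/2) = 0.3387; √K_a = 0.5820.
The active pressure is zero where K_a γ z = 2c√K_a, so z_c = 2c/(γ√K_a) = 2×9.9/(17.1×0.5820) = 1.989 m.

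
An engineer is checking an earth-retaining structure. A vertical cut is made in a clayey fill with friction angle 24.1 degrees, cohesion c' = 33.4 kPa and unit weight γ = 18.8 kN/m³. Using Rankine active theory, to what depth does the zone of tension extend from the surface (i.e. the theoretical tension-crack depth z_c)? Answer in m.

5.48 m

K_a = tan²(45° − 24.1°/2) = 0.4201; √K_a = 0.6482.
The active pressure is zero where K_a γ z = 2c√K_a, so z_c = 2c/(γ√K_a) = 2×33.4/(18.8×0.6482) = 5.482 m.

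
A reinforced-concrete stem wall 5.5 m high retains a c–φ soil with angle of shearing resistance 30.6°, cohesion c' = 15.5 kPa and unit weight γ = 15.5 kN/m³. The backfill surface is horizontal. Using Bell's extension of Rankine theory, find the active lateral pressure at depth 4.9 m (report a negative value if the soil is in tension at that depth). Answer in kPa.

7.03 kPa

K_a = (1 − sin φ)/(1 + sin φ) = 0.3253.
σ_a = K_a γ z − 2c√K_a = 0.3253×15.5×4.9 − 2×15.5×0.5704 = 7.028 kPa.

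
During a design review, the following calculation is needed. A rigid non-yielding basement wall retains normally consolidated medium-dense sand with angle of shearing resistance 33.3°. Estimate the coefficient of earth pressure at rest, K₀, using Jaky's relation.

K₀ = 1 − sin φ' = 1 − sin 33.3° = 0.4510.

0.451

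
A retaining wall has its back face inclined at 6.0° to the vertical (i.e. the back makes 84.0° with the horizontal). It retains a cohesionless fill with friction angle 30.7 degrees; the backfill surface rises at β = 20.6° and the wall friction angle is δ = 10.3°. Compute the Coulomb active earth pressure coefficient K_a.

0.476

K_a = sin²(α+φ) / [sin²α · sin(α−δ) · (1 + √{sin(φ+δ)sin(φ−β) / (sin(α−δ)sin(α+β))})²].
With α = 84.0°, φ = 30.7°, δ = 10.3°, β = 20.6°: K_a = 0.4757.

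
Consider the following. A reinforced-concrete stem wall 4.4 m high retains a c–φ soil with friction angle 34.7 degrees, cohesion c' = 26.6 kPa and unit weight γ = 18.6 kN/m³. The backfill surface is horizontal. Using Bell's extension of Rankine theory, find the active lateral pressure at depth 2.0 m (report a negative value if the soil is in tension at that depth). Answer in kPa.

-17.7 kPa

K_a = (1 − sin φ)/(1 + sin φ) = 0.2745.
σ_a = K_a γ z − 2c√K_a = 0.2745×18.6×2.0 − 2×26.6×0.5239 = -17.66 kPa.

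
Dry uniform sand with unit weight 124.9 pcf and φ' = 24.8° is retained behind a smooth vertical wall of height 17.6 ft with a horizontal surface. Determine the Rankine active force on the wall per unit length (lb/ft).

7910 lb/ft

K_a = tan²(45° − φ/2) = 0.4090.
P_a = ½ K_a γ H² = 0.5 × 0.4090 × 124.9 × 17.6² = 7912 lb/ft.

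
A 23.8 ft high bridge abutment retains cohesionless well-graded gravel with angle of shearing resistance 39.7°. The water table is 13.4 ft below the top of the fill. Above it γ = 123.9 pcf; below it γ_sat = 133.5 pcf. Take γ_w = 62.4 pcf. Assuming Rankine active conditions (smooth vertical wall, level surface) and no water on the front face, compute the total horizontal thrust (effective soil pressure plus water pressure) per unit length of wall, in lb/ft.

K_a = tan²(45° − φ/2) = 0.2204.
γ' = 133.5 − 62.4 = 71.10 pcf. Depth below WT = 10.4 ft.
σ'_h at WT = K_a γ d_w = 366.0 psf; at base = 366.0 + K_a γ' × 10.4 = 529.0 psf.
P₁ (0–13.4 ft) = ½×366.0×13.4 = 2452. P₂ (13.4–23.8 ft) = ½(366.0+529.0)×10.4 = 4654.
P_w = ½ γ_w h₂² = 0.5×62.4×10.4² = 3375. Total = 2452+4654+3375 = 10480 lb/ft.

10500 lb/ft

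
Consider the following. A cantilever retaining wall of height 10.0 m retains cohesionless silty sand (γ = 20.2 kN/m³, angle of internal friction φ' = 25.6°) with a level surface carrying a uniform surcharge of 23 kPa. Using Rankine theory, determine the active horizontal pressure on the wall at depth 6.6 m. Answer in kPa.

62.0 kPa

K_a = (1 − sin φ)/(1 + sin φ) = 0.3966.
σ_v = γz + q = 20.2 × 6.6 + 23 = 156.3 kPa.
σ_h = K_a σ_v = 0.3966 × 156.3 = 61.99 kPa.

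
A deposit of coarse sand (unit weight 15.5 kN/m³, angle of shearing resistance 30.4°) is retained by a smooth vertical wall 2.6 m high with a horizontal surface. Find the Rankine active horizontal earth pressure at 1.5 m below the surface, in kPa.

K_a = (1 − sin φ)/(1 + sin φ) = 0.3280.
σ_h = K_a γ z = 0.3280 × 15.5 × 1.5 = 7.626 kPa.

7.63 kPa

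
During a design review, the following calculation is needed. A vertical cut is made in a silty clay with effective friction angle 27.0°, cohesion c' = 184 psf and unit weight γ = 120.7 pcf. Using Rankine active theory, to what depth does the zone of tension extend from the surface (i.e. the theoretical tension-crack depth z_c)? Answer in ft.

K_a = tan²(45° − 27.0°/2) = 0.3755; √K_a = 0.6128.
The active pressure is zero where K_a γ z = 2c√K_a, so z_c = 2c/(γ√K_a) = 2×184/(120.7×0.6128) = 4.975 ft.

4.98 ft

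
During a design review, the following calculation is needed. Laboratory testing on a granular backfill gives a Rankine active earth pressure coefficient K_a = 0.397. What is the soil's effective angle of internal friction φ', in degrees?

25.6°

K_a = tan²(45° − φ/2) ⇒ 45° − φ/2 = arctan(√0.397) = 32.21°.
φ = 2(45° − 32.21°) = 25.57°.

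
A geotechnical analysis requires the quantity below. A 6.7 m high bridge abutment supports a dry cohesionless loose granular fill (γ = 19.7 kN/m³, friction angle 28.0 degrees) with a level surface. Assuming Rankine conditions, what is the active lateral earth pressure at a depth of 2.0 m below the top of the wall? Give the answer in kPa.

14.2 kPa

K_a = (1 − sin φ)/(1 + sin φ) = 0.3610.
σ_h = K_a γ z = 0.3610 × 19.7 × 2.0 = 14.22 kPa.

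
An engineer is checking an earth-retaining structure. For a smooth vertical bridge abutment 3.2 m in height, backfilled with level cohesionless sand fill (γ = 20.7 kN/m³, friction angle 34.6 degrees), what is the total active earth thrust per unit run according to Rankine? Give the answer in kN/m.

29.2 kN/m

K_a = tan²(45° − φ/2) = 0.2756.
P_a = ½ K_a γ H² = 0.5 × 0.2756 × 20.7 × 3.2² = 29.21 kN/m.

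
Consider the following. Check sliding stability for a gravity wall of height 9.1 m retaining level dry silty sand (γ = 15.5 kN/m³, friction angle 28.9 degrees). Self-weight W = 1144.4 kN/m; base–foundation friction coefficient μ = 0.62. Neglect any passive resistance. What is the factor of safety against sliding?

K_a = tan²(45° − 28.9°/2) = 0.3484.
P_a = ½K_aγH² = 0.5×0.3484×15.5×9.1² = 223.6 kN/m, acting at H/3 = 3.033 m above the base.
FS_sliding = μW / P_a = 0.62×1144.4 / 223.6 = 3.174.

3.17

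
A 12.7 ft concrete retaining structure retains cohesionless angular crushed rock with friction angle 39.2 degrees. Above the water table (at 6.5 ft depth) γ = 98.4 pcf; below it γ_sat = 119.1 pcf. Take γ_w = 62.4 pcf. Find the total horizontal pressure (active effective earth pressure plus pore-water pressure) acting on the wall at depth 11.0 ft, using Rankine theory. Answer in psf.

K_a = (1 − sin φ)/(1 + sin φ) = 0.2255.
γ' = 119.1 − 62.4 = 56.70 pcf.
Effective vertical stress at 11.0 ft: σ'_v = 98.4×6.5 + 56.70×4.50 = 894.8 psf.
σ'_h = K_a σ'_v = 0.2255 × 894.8 = 201.7 psf; u = γ_w × 4.50 = 280.8 psf.
Total σ_h = 201.7 + 280.8 = 482.5 psf.

483 psf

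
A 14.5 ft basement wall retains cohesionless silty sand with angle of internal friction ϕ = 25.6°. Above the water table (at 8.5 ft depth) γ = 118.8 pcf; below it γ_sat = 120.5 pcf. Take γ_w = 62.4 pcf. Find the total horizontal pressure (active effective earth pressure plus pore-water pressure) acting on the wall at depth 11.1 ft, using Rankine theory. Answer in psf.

K_a = (1 − sin φ)/(1 + sin φ) = 0.3966.
γ' = 120.5 − 62.4 = 58.10 pcf.
Effective vertical stress at 11.1 ft: σ'_v = 118.8×8.5 + 58.10×2.60 = 1161 psf.
σ'_h = K_a σ'_v = 0.3966 × 1161 = 460.4 psf; u = γ_w × 2.60 = 162.2 psf.
Total σ_h = 460.4 + 162.2 = 622.6 psf.

623 psf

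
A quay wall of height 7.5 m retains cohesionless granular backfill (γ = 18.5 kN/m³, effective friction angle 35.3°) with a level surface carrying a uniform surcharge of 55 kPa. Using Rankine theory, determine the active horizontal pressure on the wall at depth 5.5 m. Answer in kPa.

41.9 kPa

K_a = (1 − sin φ)/(1 + sin φ) = 0.2675.
σ_v = γz + q = 18.5 × 5.5 + 55 = 156.8 kPa.
σ_h = K_a σ_v = 0.2675 × 156.8 = 41.94 kPa.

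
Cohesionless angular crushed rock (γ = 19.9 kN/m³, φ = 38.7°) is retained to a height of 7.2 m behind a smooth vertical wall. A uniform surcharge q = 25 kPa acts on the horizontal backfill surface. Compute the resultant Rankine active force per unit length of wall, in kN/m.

160 kN/m

K_a = tan²(45° − φ/2) = 0.2306.
Soil triangle: ½ K_a γ H² = 0.5×0.2306×19.9×7.2² = 118.9 kN/m.
Surcharge rectangle: K_a q H = 0.2306×25×7.2 = 41.51 kN/m.
Total = 118.9 + 41.51 = 160.4 kN/m.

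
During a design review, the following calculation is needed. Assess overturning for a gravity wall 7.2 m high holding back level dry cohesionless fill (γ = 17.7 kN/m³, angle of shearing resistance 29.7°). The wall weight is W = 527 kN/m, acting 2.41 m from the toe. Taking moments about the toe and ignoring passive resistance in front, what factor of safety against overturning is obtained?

3.42

K_a = tan²(45° − 29.7°/2) = 0.3374.
P_a = ½K_aγH² = 0.5×0.3374×17.7×7.2² = 154.8 kN/m, acting at H/3 = 2.400 m above the base.
Overturning moment M_o = P_a × H/3 = 154.8 × 2.400 = 371.5.
Resisting moment M_r = W × 2.41 = 527 × 2.41 = 1270.
FS_overturning = M_r/M_o = 1270/371.5 = 3.419.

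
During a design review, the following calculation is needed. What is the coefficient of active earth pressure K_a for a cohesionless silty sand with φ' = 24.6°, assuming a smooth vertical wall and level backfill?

0.412

K_a = (1 − sin φ)/(1 + sin φ) = (1 − sin 24.6°)/(1 + sin 24.6°) = 0.4121.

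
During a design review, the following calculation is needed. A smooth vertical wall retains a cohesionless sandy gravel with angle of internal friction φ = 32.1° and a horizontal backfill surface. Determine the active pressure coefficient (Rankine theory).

0.306

K_a = tan²(45° − φ/2) = tan²(28.95°) = 0.3060.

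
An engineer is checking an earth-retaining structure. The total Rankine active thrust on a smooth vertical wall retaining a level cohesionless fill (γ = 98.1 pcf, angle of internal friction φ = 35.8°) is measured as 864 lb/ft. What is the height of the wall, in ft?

8.20 ft

K_a = 0.2619. P_a = ½ K_a γ H² ⇒ H = √(2P_a/(K_a γ)).
H = √(2×864/(0.2619×98.1)) = 8.202 ft.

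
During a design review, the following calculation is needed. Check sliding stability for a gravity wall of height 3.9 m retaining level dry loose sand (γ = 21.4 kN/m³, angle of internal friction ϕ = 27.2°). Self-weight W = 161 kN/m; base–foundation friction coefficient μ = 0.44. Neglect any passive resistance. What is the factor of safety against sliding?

1.17

K_a = tan²(45° − 27.2°/2) = 0.3726.
P_a = ½K_aγH² = 0.5×0.3726×21.4×3.9² = 60.64 kN/m, acting at H/3 = 1.300 m above the base.
FS_sliding = μW / P_a = 0.44×161 / 60.64 = 1.168.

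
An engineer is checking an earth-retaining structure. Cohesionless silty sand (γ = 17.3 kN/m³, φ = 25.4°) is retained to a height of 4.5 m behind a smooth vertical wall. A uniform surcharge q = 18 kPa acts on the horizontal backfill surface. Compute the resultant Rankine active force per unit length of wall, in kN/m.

K_a = tan²(45° − φ/2) = 0.3996.
Soil triangle: ½ K_a γ H² = 0.5×0.3996×17.3×4.5² = 70.00 kN/m.
Surcharge rectangle: K_a q H = 0.3996×18×4.5 = 32.37 kN/m.
Total = 70.00 + 32.37 = 102.4 kN/m.

102 kN/m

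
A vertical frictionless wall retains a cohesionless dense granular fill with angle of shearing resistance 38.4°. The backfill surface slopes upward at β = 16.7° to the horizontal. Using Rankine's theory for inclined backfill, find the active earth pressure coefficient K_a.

K_a = cos β · (cos β − √(cos²β − cos²φ)) / (cos β + √(cos²β − cos²φ)).
cos β = 0.9578, cos φ = 0.7837, √(cos²β − cos²φ) = 0.5507.
K_a = 0.9578 × (0.9578 − 0.5507)/(0.9578 + 0.5507) = 0.2585.

0.259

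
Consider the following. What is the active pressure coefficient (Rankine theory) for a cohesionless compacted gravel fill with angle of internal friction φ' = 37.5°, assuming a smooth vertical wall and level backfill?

K_a = (1 − sin φ)/(1 + sin φ) = (1 − sin 37.5°)/(1 + sin 37.5°) = 0.2432.

0.243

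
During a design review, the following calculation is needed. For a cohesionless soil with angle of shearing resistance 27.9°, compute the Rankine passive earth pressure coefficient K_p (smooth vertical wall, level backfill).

2.76

K_p = (1 + sin φ)/(1 − sin φ) = tan²(45° + 27.9°/2) = 2.759.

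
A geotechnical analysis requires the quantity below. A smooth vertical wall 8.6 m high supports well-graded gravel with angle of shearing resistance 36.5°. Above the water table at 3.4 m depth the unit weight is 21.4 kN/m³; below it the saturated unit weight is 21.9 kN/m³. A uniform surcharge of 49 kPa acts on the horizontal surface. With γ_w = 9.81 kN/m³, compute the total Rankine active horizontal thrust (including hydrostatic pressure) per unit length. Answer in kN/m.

409 kN/m

K_a = tan²(45° − φ/2) = 0.2541.
γ' = 21.9 − 9.81 = 12.09 kN/m³. h₂ = H − d_w = 5.2 m.
σ'_h: at surface K_a·q = 12.45; at WT K_a(q+γd_w) = 30.93; at base K_a(q+γd_w+γ'h₂) = 46.91 kPa.
P₁ = ½(12.45+30.93)×3.4 = 73.75; P₂ = ½(30.93+46.91)×5.2 = 202.4; P_w = ½γ_w h₂² = 132.6.
Total = 73.75+202.4+132.6 = 408.8 kN/m.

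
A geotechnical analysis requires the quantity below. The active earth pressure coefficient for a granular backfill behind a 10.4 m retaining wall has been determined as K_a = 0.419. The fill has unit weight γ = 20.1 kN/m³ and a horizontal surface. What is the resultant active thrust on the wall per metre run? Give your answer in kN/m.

455 kN/m

P = ½ K_a γ H² = 0.5 × 0.419 × 20.1 × 10.4² = 455.5 kN/m.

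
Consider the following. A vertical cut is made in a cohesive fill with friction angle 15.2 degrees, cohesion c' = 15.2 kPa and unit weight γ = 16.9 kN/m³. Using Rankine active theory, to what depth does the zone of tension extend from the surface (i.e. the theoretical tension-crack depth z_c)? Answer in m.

K_a = tan²(45° − 15.2°/2) = 0.5845; √K_a = 0.7646.
The active pressure is zero where K_a γ z = 2c√K_a, so z_c = 2c/(γ√K_a) = 2×15.2/(16.9×0.7646) = 2.353 m.

2.35 m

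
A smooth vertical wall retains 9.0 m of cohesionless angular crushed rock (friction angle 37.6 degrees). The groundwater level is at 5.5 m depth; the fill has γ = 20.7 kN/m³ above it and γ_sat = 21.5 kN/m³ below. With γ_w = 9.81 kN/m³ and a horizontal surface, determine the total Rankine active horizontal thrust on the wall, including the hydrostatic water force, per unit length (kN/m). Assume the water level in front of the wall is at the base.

K_a = tan²(45° − φ/2) = 0.2421.
γ' = 21.5 − 9.81 = 11.69 kN/m³. Depth below WT = 3.5 m.
σ'_h at WT = K_a γ d_w = 27.57 kPa; at base = 27.57 + K_a γ' × 3.5 = 37.47 kPa.
P₁ (0–5.5 m) = ½×27.57×5.5 = 75.81. P₂ (5.5–9.0 m) = ½(27.57+37.47)×3.5 = 113.8.
P_w = ½ γ_w h₂² = 0.5×9.81×3.5² = 60.09. Total = 75.81+113.8+60.09 = 249.7 kN/m.

250 kN/m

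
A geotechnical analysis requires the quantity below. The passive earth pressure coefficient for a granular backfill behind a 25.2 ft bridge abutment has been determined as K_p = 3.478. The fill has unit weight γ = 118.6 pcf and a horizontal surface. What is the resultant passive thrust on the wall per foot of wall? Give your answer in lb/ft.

131000 lb/ft

P = ½ K_p γ H² = 0.5 × 3.478 × 118.6 × 25.2² = 131000 lb/ft.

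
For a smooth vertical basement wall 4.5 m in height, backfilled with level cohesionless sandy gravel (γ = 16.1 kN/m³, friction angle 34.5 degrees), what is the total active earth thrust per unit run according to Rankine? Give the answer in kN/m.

45.1 kN/m

K_a = tan²(45° − φ/2) = 0.2768.
P_a = ½ K_a γ H² = 0.5 × 0.2768 × 16.1 × 4.5² = 45.12 kN/m.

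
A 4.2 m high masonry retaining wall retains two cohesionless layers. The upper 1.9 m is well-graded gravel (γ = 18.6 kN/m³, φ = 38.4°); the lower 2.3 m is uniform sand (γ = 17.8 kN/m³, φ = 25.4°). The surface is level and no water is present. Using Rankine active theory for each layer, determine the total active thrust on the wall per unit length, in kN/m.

K_a1 = tan²(45°−38.4°/2) = 0.2337; K_a2 = tan²(45°−25.4°/2) = 0.3996.
Layer 1: σ at base = K_a1 γ₁ h₁ = 8.259 kPa; P₁ = ½×8.259×1.9 = 7.846.
Layer 2: σ_v at top = γ₁h₁ = 35.34; σ_h top = K_a2×35.34 = 14.12; σ_h base = K_a2×(35.34+17.8×2.3) = 30.48.
P₂ = ½(14.12+30.48)×2.3 = 51.30. Total P_a = 7.846+51.30 = 59.15 kN/m.

59.1 kN/m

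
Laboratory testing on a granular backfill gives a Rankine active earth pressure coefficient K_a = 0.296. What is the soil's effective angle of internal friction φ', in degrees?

K_a = tan²(45° − φ/2) ⇒ 45° − φ/2 = arctan(√0.296) = 28.55°.
φ = 2(45° − 28.55°) = 32.90°.

32.9°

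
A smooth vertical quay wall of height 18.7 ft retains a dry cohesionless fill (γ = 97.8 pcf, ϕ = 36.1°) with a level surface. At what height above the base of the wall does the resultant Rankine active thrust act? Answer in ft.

K_a = 0.2585.
The pressure distribution is triangular, so the resultant acts at H/3 above the base = 18.7/3 = 6.233 ft.

6.23 ft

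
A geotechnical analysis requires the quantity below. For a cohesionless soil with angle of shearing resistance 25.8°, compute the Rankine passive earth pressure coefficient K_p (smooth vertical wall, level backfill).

K_p = (1 + sin φ)/(1 − sin φ) = tan²(45° + 25.8°/2) = 2.541.

2.54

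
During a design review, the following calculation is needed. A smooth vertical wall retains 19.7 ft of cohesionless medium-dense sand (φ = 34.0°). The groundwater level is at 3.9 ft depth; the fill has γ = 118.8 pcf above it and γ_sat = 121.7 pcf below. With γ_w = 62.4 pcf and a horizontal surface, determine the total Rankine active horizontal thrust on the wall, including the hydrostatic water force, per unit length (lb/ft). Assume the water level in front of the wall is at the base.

K_a = tan²(45° − φ/2) = 0.2827.
γ' = 121.7 − 62.4 = 59.30 pcf. Depth below WT = 15.8 ft.
σ'_h at WT = K_a γ d_w = 131.0 psf; at base = 131.0 + K_a γ' × 15.8 = 395.9 psf.
P₁ (0–3.9 ft) = ½×131.0×3.9 = 255.4. P₂ (3.9–19.7 ft) = ½(131.0+395.9)×15.8 = 4162.
P_w = ½ γ_w h₂² = 0.5×62.4×15.8² = 7789. Total = 255.4+4162+7789 = 12210 lb/ft.

12200 lb/ft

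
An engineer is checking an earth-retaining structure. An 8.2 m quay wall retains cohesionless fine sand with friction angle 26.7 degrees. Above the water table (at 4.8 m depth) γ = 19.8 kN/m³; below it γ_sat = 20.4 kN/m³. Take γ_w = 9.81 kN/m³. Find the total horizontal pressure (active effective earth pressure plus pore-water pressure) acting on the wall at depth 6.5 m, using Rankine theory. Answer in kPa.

59.6 kPa

K_a = (1 − sin φ)/(1 + sin φ) = 0.3800.
γ' = 20.4 − 9.81 = 10.59 kN/m³.
Effective vertical stress at 6.5 m: σ'_v = 19.8×4.8 + 10.59×1.70 = 113.0 kPa.
σ'_h = K_a σ'_v = 0.3800 × 113.0 = 42.95 kPa; u = γ_w × 1.70 = 16.68 kPa.
Total σ_h = 42.95 + 16.68 = 59.63 kPa.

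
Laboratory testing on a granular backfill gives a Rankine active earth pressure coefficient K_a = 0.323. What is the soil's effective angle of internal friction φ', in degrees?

30.8°

K_a = tan²(45° − φ/2) ⇒ 45° − φ/2 = arctan(√0.323) = 29.61°.
φ = 2(45° − 29.61°) = 30.78°.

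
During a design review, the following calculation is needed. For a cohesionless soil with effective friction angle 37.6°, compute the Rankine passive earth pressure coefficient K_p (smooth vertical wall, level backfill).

4.13

K_p = (1 + sin φ)/(1 − sin φ) = tan²(45° + 37.6°/2) = 4.130.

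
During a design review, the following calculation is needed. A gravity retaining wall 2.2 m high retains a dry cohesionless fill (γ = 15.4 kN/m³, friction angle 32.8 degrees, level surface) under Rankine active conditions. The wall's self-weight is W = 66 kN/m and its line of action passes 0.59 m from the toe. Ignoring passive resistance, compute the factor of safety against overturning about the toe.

4.79

K_a = tan²(45° − 32.8°/2) = 0.2973.
P_a = ½K_aγH² = 0.5×0.2973×15.4×2.2² = 11.08 kN/m, acting at H/3 = 0.7333 m above the base.
Overturning moment M_o = P_a × H/3 = 11.08 × 0.7333 = 8.124.
Resisting moment M_r = W × 0.59 = 66 × 0.59 = 38.94.
FS_overturning = M_r/M_o = 38.94/8.124 = 4.793.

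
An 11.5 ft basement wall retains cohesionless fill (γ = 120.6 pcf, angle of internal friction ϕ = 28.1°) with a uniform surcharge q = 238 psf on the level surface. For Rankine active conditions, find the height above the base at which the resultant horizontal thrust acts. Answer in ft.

4.32 ft

K_a = 0.3596.
Triangular part P₁ = ½K_aγH² = 2868 at H/3 = 3.833 ft; rectangular part P₂ = K_a q H = 984.2 at H/2 = 5.750 ft.
ȳ = (P₁·3.833 + P₂·5.750)/(P₁+P₂) = 4.323 ft.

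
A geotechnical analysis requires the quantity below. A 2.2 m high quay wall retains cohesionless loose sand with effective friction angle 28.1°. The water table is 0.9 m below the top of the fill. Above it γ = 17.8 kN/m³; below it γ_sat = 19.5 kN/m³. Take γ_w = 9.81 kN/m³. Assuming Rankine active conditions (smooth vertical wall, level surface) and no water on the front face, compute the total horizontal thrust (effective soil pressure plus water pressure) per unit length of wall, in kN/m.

21.3 kN/m

K_a = tan²(45° − φ/2) = 0.3596.
γ' = 19.5 − 9.81 = 9.690 kN/m³. Depth below WT = 1.3 m.
σ'_h at WT = K_a γ d_w = 5.761 kPa; at base = 5.761 + K_a γ' × 1.3 = 10.29 kPa.
P₁ (0–0.9 m) = ½×5.761×0.9 = 2.592. P₂ (0.9–2.2 m) = ½(5.761+10.29)×1.3 = 10.43.
P_w = ½ γ_w h₂² = 0.5×9.81×1.3² = 8.289. Total = 2.592+10.43+8.289 = 21.32 kN/m.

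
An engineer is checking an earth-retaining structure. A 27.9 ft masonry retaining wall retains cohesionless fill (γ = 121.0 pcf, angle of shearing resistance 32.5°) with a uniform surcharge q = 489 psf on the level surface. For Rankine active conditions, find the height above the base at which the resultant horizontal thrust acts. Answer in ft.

10.3 ft

K_a = 0.3010.
Triangular part P₁ = ½K_aγH² = 14170 at H/3 = 9.300 ft; rectangular part P₂ = K_a q H = 4106 at H/2 = 13.95 ft.
ȳ = (P₁·9.300 + P₂·13.95)/(P₁+P₂) = 10.34 ft.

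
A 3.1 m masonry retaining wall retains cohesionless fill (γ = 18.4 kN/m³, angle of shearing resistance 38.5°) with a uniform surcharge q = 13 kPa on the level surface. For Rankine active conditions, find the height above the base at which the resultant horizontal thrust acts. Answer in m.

K_a = 0.2327.
Triangular part P₁ = ½K_aγH² = 20.57 at H/3 = 1.033 m; rectangular part P₂ = K_a q H = 9.376 at H/2 = 1.550 m.
ȳ = (P₁·1.033 + P₂·1.550)/(P₁+P₂) = 1.195 m.

1.20 m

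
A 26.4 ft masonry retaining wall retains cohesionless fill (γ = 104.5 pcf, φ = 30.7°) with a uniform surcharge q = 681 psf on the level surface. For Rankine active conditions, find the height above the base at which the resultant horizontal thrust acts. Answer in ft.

10.3 ft

K_a = 0.3240.
Triangular part P₁ = ½K_aγH² = 11800 at H/3 = 8.800 ft; rectangular part P₂ = K_a q H = 5825 at H/2 = 13.20 ft.
ȳ = (P₁·8.800 + P₂·13.20)/(P₁+P₂) = 10.25 ft.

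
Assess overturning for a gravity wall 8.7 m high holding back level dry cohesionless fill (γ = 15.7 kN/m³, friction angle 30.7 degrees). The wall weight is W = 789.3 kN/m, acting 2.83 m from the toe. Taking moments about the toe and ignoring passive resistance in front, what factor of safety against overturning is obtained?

4.00

K_a = tan²(45° − 30.7°/2) = 0.3240.
P_a = ½K_aγH² = 0.5×0.3240×15.7×8.7² = 192.5 kN/m, acting at H/3 = 2.900 m above the base.
Overturning moment M_o = P_a × H/3 = 192.5 × 2.900 = 558.3.
Resisting moment M_r = W × 2.83 = 789.3 × 2.83 = 2234.
FS_overturning = M_r/M_o = 2234/558.3 = 4.001.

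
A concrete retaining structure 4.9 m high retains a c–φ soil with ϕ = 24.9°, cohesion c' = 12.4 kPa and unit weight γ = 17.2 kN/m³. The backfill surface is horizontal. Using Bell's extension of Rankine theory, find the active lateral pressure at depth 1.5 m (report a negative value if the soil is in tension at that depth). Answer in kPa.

-5.32 kPa

K_a = (1 − sin φ)/(1 + sin φ) = 0.4074.
σ_a = K_a γ z − 2c√K_a = 0.4074×17.2×1.5 − 2×12.4×0.6383 = -5.318 kPa.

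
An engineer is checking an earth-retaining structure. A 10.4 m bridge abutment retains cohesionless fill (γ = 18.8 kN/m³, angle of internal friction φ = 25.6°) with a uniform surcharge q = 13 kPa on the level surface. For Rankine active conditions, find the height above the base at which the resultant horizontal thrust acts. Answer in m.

3.67 m

K_a = 0.3966.
Triangular part P₁ = ½K_aγH² = 403.2 at H/3 = 3.467 m; rectangular part P₂ = K_a q H = 53.62 at H/2 = 5.200 m.
ȳ = (P₁·3.467 + P₂·5.200)/(P₁+P₂) = 3.670 m.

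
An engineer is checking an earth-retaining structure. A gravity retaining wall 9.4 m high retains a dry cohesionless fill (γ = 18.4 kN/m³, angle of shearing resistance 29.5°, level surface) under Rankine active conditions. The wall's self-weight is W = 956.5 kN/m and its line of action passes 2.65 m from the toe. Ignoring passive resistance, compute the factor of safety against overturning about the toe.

2.93

K_a = tan²(45° − 29.5°/2) = 0.3401.
P_a = ½K_aγH² = 0.5×0.3401×18.4×9.4² = 276.5 kN/m, acting at H/3 = 3.133 m above the base.
Overturning moment M_o = P_a × H/3 = 276.5 × 3.133 = 866.3.
Resisting moment M_r = W × 2.65 = 956.5 × 2.65 = 2535.
FS_overturning = M_r/M_o = 2535/866.3 = 2.926.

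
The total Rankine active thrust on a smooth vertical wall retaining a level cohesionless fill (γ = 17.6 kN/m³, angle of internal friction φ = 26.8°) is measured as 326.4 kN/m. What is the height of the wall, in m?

K_a = 0.3785. P_a = ½ K_a γ H² ⇒ H = √(2P_a/(K_a γ)).
H = √(2×326.4/(0.3785×17.6)) = 9.900 m.

9.90 m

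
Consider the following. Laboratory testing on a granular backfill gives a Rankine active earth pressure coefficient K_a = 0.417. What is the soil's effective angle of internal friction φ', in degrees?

K_a = tan²(45° − φ/2) ⇒ 45° − φ/2 = arctan(√0.417) = 32.85°.
φ = 2(45° − 32.85°) = 24.29°.

24.3°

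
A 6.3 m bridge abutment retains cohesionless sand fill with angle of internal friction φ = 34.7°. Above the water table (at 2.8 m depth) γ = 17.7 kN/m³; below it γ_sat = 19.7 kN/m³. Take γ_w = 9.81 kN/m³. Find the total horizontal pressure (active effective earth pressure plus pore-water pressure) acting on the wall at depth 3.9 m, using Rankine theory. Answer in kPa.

K_a = (1 − sin φ)/(1 + sin φ) = 0.2745.
γ' = 19.7 − 9.81 = 9.890 kN/m³.
Effective vertical stress at 3.9 m: σ'_v = 17.7×2.8 + 9.890×1.10 = 60.44 kPa.
σ'_h = K_a σ'_v = 0.2745 × 60.44 = 16.59 kPa; u = γ_w × 1.10 = 10.79 kPa.
Total σ_h = 16.59 + 10.79 = 27.38 kPa.

27.4 kPa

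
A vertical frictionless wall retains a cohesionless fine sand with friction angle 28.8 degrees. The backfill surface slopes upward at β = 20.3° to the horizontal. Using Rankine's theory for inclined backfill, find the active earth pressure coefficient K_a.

K_a = cos β · (cos β − √(cos²β − cos²φ)) / (cos β + √(cos²β − cos²φ)).
cos β = 0.9379, cos φ = 0.8763, √(cos²β − cos²φ) = 0.3342.
K_a = 0.9379 × (0.9379 − 0.3342)/(0.9379 + 0.3342) = 0.4450.

0.445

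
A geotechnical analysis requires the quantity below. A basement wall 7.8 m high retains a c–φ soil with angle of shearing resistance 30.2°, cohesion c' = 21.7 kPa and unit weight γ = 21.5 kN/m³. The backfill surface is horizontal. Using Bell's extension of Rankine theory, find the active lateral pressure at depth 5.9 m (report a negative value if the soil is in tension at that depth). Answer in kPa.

17.0 kPa

K_a = (1 − sin φ)/(1 + sin φ) = 0.3307.
σ_a = K_a γ z − 2c√K_a = 0.3307×21.5×5.9 − 2×21.7×0.5750 = 16.99 kPa.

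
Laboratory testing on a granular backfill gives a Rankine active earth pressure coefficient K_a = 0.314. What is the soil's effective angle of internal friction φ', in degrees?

K_a = tan²(45° − φ/2) ⇒ 45° − φ/2 = arctan(√0.314) = 29.26°.
φ = 2(45° − 29.26°) = 31.47°.

31.5°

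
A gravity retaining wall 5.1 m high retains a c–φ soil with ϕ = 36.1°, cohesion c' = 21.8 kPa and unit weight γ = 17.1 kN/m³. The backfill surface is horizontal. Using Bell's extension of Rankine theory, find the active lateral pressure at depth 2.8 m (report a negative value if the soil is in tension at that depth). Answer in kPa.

-9.79 kPa

K_a = (1 − sin φ)/(1 + sin φ) = 0.2585.
σ_a = K_a γ z − 2c√K_a = 0.2585×17.1×2.8 − 2×21.8×0.5084 = -9.791 kPa.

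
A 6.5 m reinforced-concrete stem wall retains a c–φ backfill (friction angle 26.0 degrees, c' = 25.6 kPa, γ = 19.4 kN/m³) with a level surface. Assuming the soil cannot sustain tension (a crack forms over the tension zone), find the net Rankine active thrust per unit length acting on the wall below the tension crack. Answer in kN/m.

19.6 kN/m

K_a = 0.3905; √K_a = 0.6249.
Tension-crack depth z_c = 2c/(γ√K_a) = 2×25.6/(19.4×0.6249) = 4.224 m.
σ_a at base = K_a γ H − 2c√K_a = 0.3905×19.4×6.5 − 2×25.6×0.6249 = 17.24 kPa.
P_a = ½ × 17.24 × (H − z_c) = 0.5×17.24×2.276 = 19.63 kN/m.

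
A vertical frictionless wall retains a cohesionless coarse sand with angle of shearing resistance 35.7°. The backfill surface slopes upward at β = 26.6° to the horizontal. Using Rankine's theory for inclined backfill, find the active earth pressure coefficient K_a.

0.367

K_a = cos β · (cos β − √(cos²β − cos²φ)) / (cos β + √(cos²β − cos²φ)).
cos β = 0.8942, cos φ = 0.8121, √(cos²β − cos²φ) = 0.3742.
K_a = 0.8942 × (0.8942 − 0.3742)/(0.8942 + 0.3742) = 0.3665.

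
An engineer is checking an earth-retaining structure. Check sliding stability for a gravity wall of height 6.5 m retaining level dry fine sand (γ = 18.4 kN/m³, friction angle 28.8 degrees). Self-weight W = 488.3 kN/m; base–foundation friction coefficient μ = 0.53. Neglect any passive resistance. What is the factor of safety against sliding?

1.90

K_a = tan²(45° − 28.8°/2) = 0.3498.
P_a = ½K_aγH² = 0.5×0.3498×18.4×6.5² = 135.9 kN/m, acting at H/3 = 2.167 m above the base.
FS_sliding = μW / P_a = 0.53×488.3 / 135.9 = 1.904.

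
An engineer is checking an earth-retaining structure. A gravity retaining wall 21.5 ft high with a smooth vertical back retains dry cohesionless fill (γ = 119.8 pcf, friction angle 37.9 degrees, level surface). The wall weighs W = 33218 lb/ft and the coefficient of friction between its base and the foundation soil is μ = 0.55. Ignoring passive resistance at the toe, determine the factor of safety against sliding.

2.76

K_a = tan²(45° − 37.9°/2) = 0.2389.
P_a = ½K_aγH² = 0.5×0.2389×119.8×21.5² = 6616 lb/ft, acting at H/3 = 7.167 ft above the base.
FS_sliding = μW / P_a = 0.55×33218 / 6616 = 2.762.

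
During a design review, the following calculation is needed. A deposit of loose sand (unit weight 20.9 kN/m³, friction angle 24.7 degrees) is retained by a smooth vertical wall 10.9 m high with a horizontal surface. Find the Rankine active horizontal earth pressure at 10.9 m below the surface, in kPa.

93.5 kPa

K_a = (1 − sin φ)/(1 + sin φ) = 0.4106.
σ_h = K_a γ z = 0.4106 × 20.9 × 10.9 = 93.53 kPa.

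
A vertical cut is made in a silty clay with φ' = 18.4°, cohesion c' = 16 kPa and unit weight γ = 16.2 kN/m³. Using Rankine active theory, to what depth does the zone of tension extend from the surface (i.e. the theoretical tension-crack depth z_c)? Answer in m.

2.74 m

K_a = tan²(45° − 18.4°/2) = 0.5202; √K_a = 0.7212.
The active pressure is zero where K_a γ z = 2c√K_a, so z_c = 2c/(γ√K_a) = 2×16/(16.2×0.7212) = 2.739 m.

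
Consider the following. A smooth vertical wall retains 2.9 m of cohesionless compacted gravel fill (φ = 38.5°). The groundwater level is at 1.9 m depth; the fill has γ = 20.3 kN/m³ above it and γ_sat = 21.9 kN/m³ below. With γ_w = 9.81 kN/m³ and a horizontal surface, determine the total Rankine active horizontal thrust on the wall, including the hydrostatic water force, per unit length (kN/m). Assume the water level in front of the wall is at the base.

K_a = tan²(45° − φ/2) = 0.2327.
γ' = 21.9 − 9.81 = 12.09 kN/m³. Depth below WT = 1.0 m.
σ'_h at WT = K_a γ d_w = 8.973 kPa; at base = 8.973 + K_a γ' × 1.0 = 11.79 kPa.
P₁ (0–1.9 m) = ½×8.973×1.9 = 8.525. P₂ (1.9–2.9 m) = ½(8.973+11.79)×1.0 = 10.38.
P_w = ½ γ_w h₂² = 0.5×9.81×1.0² = 4.905. Total = 8.525+10.38+4.905 = 23.81 kN/m.

23.8 kN/m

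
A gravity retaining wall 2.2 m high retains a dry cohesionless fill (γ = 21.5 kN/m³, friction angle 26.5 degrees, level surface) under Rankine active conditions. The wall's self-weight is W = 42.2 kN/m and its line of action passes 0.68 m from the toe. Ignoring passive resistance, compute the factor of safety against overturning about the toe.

1.96

K_a = tan²(45° − 26.5°/2) = 0.3829.
P_a = ½K_aγH² = 0.5×0.3829×21.5×2.2² = 19.92 kN/m, acting at H/3 = 0.7333 m above the base.
Overturning moment M_o = P_a × H/3 = 19.92 × 0.7333 = 14.61.
Resisting moment M_r = W × 0.68 = 42.2 × 0.68 = 28.70.
FS_overturning = M_r/M_o = 28.70/14.61 = 1.964.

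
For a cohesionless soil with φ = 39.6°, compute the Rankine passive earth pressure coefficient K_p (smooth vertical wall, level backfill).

K_p = (1 + sin φ)/(1 − sin φ) = tan²(45° + 39.6°/2) = 4.516.

4.52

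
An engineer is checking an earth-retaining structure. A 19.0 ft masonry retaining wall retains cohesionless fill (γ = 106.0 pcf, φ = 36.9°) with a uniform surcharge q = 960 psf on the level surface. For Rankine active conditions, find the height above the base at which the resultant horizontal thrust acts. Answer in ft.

K_a = 0.2497.
Triangular part P₁ = ½K_aγH² = 4777 at H/3 = 6.333 ft; rectangular part P₂ = K_a q H = 4554 at H/2 = 9.500 ft.
ȳ = (P₁·6.333 + P₂·9.500)/(P₁+P₂) = 7.879 ft.

7.88 ft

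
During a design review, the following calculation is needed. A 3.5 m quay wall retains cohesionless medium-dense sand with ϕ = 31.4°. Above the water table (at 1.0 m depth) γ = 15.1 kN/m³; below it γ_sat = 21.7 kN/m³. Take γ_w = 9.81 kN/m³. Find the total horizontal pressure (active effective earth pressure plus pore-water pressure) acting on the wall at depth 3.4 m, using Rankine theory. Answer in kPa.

K_a = (1 − sin φ)/(1 + sin φ) = 0.3149.
γ' = 21.7 − 9.81 = 11.89 kN/m³.
Effective vertical stress at 3.4 m: σ'_v = 15.1×1.0 + 11.89×2.40 = 43.64 kPa.
σ'_h = K_a σ'_v = 0.3149 × 43.64 = 13.74 kPa; u = γ_w × 2.40 = 23.54 kPa.
Total σ_h = 13.74 + 23.54 = 37.29 kPa.

37.3 kPa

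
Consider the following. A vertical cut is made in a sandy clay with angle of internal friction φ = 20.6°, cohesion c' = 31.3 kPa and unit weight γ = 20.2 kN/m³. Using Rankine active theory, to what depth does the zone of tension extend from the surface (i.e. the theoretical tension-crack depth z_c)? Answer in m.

K_a = tan²(45° − 20.6°/2) = 0.4795; √K_a = 0.6924.
The active pressure is zero where K_a γ z = 2c√K_a, so z_c = 2c/(γ√K_a) = 2×31.3/(20.2×0.6924) = 4.476 m.

4.48 m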